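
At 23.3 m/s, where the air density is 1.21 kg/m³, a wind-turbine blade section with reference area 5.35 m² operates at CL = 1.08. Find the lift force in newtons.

Dynamic pressure q = ½ρv² = ½ × 1.21 × 23.3² = 328.4 Pa.
L = q·S·CL = 328.4 × 5.35 × 1.08 = 1900 N

L = 1900 N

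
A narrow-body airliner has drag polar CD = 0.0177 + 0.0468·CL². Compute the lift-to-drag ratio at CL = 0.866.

CD = 0.0177 + 0.0468 × 0.866² = 0.0528
L/D = CL/CD = 0.866 / 0.0528 = 16.4

L/D = 16.4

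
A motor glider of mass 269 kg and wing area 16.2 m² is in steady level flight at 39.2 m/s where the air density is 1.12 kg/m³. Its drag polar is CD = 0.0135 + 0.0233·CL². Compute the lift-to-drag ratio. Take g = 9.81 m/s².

L/D = 13.2

Weight W = mg = 269 × 9.81 = 2638.9 N; in level flight L = W.
Dynamic pressure q = 0.5 × 1.12 × 39.2² = 860.5 Pa.
CL = 2W/(ρv²S) = 2×2638.9/(1.12×39.2²×16.2) = 0.1893.
CD = 0.0135 + 0.0233 × 0.1893² = 0.01433.
L/D = CL/CD = 0.1893 / 0.01433 = 13.2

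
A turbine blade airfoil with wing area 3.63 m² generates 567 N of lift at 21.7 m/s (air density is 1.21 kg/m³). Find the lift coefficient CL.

CL = 0.548

From L = ½ρv²S·CL, rearranging gives CL = 2L/(ρv²S).
CL = 2 × 567 / (1.21 × 21.7² × 3.63) = 0.548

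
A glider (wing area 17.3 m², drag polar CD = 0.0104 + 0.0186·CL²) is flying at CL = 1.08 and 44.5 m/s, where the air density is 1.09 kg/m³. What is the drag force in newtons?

CD = 0.0104 + 0.0186 × 1.08² = 0.0321
D = ½ρv²S·CD = ½ × 1.09 × 44.5² × 17.3 × 0.0321 = 599 N

D = 599 N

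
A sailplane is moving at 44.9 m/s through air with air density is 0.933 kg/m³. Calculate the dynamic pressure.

q = ½ρv² = ½ × 0.933 × 44.9² = 940 Pa

q = 940 Pa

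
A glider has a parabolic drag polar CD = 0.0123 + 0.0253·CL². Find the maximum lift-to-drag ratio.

For CD = CD0 + K·CL², (L/D)max occurs at CL* = √(CD0/K) and equals 1/(2√(K·CD0)).
(L/D)max = 1/(2√(0.0253 × 0.0123)) = 1/(2 × 0.01764) = 28.3

(L/D)max = 28.3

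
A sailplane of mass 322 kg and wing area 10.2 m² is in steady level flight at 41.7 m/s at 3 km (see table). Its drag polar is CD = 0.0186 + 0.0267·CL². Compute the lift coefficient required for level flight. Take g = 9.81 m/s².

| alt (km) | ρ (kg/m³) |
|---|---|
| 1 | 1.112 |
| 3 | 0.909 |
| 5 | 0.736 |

At 3 km, from the table: ρ = 0.909 kg/m³.
Level flight ⇒ L = W = m·g = 322 × 9.81 = 3158.8 N.
Dynamic pressure q = 0.5 × 0.909 × 41.7² = 790.3 Pa.
CL = 2W/(ρv²S) = 2×3158.8/(0.909×41.7²×10.2) = 0.3918.

CL = 0.392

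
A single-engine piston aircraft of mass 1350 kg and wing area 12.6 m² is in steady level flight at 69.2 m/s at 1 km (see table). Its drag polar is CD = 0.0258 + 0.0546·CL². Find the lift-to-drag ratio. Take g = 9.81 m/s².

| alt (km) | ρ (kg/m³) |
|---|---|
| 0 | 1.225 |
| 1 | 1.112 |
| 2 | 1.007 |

L/D = 11.5

At 1 km, from the table: ρ = 1.112 kg/m³.
In steady level flight, lift balances weight: W = mg = 1350 × 9.81 = 13244 N.
q = ½ρv² = ½ × 1.112 × 69.2² = 2662 Pa.
CL = W/(q·S) = 13244 / (2662 × 12.6) = 0.3948.
CD = 0.0258 + 0.0546 × 0.3948² = 0.03431.
L/D = CL/CD = 0.3948 / 0.03431 = 11.5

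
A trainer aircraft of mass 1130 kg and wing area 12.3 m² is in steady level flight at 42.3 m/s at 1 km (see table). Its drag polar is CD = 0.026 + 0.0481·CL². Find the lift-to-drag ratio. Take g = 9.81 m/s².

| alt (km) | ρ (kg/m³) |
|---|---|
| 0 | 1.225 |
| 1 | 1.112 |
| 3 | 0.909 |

At 1 km, from the table: ρ = 1.112 kg/m³.
In steady level flight, lift balances weight: W = mg = 1130 × 9.81 = 11085 N.
q = ½ρv² = ½ × 1.112 × 42.3² = 994.8 Pa.
Required CL = L/(qS) = 11085/(994.8·12.3) = 0.9059.
CD = 0.026 + 0.0481 × 0.9059² = 0.06547.
L/D = CL/CD = 0.9059 / 0.06547 = 13.8

L/D = 13.8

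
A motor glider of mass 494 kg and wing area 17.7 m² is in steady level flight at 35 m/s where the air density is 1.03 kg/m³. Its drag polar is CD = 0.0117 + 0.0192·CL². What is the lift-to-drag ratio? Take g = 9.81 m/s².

Level flight ⇒ L = W = m·g = 494 × 9.81 = 4846.1 N.
Dynamic pressure q = 0.5 × 1.03 × 35² = 630.9 Pa.
CL = W/(q·S) = 4846.1 / (630.9 × 17.7) = 0.434.
CD = 0.0117 + 0.0192 × 0.434² = 0.01532.
L/D = CL/CD = 0.434 / 0.01532 = 28.3

L/D = 28.3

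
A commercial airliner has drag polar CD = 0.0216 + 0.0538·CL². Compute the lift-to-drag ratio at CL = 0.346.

CD = 0.0216 + 0.0538 × 0.346² = 0.02804
L/D = CL/CD = 0.346 / 0.02804 = 12.3

L/D = 12.3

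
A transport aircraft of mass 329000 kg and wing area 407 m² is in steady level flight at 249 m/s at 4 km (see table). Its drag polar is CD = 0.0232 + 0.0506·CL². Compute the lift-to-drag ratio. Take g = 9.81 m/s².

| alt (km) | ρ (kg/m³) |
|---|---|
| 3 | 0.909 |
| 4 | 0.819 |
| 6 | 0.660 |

L/D = 11.1

At 4 km, from the table: ρ = 0.819 kg/m³.
In steady level flight, lift balances weight: W = mg = 329000 × 9.81 = 3.2275×10^6 N.
q = ½ρv² = ½ × 0.819 × 249² = 25390 Pa.
CL = 2W/(ρv²S) = 2×3.2275×10^6/(0.819×249²×407) = 0.3123.
CD = 0.0232 + 0.0506 × 0.3123² = 0.02814.
L/D = CL/CD = 0.3123 / 0.02814 = 11.1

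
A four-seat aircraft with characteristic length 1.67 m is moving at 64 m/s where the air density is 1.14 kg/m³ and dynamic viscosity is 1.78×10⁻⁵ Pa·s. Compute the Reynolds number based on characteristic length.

Re = 6.85×10^6

Re = ρ·v·c/μ = 1.14 × 64 × 1.67 / (1.78×10⁻⁵) = 6.85×10^6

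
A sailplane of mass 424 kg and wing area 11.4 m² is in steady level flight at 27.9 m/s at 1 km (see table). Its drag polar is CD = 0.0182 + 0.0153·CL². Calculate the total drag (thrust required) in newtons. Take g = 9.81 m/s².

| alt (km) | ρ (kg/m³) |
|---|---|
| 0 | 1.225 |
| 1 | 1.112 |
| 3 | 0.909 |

D = 143 N

At 1 km, from the table: ρ = 1.112 kg/m³.
Level flight ⇒ L = W = m·g = 424 × 9.81 = 4159.4 N.
Dynamic pressure q = 0.5 × 1.112 × 27.9² = 432.8 Pa.
CL = W/(q·S) = 4159.4 / (432.8 × 11.4) = 0.843.
CD = 0.0182 + 0.0153 × 0.843² = 0.02907.
D = q·S·CD = 432.8 × 11.4 × 0.02907 = 143.4 N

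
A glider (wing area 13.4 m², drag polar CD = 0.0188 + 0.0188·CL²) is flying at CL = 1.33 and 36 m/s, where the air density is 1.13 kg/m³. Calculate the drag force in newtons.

D = 511 N

CD = 0.0188 + 0.0188 × 1.33² = 0.05206
D = ½ρv²S·CD = ½ × 1.13 × 36² × 13.4 × 0.05206 = 511 N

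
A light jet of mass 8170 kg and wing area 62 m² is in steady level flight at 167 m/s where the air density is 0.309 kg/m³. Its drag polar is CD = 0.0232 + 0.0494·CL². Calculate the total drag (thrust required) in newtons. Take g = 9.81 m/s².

D = 7390 N

Weight W = mg = 8170 × 9.81 = 80148 N; in level flight L = W.
q = ½ρv² = ½ × 0.309 × 167² = 4309 Pa.
Required CL = L/(qS) = 80148/(4309·62) = 0.3.
CD = 0.0232 + 0.0494 × 0.3² = 0.02765.
D = q·S·CD = 4309 × 62 × 0.02765 = 7386 N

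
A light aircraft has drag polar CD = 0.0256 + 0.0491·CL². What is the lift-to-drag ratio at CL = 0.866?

CD = 0.0256 + 0.0491 × 0.866² = 0.06242
L/D = CL/CD = 0.866 / 0.06242 = 13.9

L/D = 13.9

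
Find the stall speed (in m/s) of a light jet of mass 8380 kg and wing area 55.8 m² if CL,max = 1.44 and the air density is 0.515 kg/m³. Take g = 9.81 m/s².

Weight W = mg = 8380 × 9.81 = 82210 N.
V_stall = √(2W/(ρ·S·CL,max)) = √(2 × 82210 / (0.515 × 55.8 × 1.44))
V_stall = √3973 = 63 m/s

V_stall = 63 m/s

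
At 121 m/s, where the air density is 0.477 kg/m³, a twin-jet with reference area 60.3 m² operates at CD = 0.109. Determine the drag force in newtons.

Dynamic pressure q = ½ρv² = ½ × 0.477 × 121² = 3492 Pa.
D = q·S·CD = 3492 × 60.3 × 0.109 = 23000 N ≈ 23 kN

D = 23000 N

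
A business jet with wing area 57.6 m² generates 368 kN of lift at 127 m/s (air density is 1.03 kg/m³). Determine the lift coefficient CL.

CL = 0.769

From L = ½ρv²S·CL, rearranging gives CL = 2L/(ρv²S).
CL = 2 × 3.68×10^5 / (1.03 × 127² × 57.6) = 0.769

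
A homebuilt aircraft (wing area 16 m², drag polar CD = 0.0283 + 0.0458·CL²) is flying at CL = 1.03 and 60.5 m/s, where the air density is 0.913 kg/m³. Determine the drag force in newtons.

D = 2060 N

CD = 0.0283 + 0.0458 × 1.03² = 0.07689
D = ½ρv²S·CD = ½ × 0.913 × 60.5² × 16 × 0.07689 = 2060 N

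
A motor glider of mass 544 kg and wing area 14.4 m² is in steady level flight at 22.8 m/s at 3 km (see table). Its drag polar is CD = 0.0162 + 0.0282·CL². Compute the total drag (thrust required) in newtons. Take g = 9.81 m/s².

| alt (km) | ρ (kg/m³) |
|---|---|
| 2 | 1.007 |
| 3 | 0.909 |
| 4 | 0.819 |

At 3 km, from the table: ρ = 0.909 kg/m³.
Level flight ⇒ L = W = m·g = 544 × 9.81 = 5336.6 N.
Dynamic pressure q = 0.5 × 0.909 × 22.8² = 236.3 Pa.
CL = W/(q·S) = 5336.6 / (236.3 × 14.4) = 1.569.
CD = 0.0162 + 0.0282 × 1.569² = 0.08558.
D = q·S·CD = 236.3 × 14.4 × 0.08558 = 291.2 N

D = 291 N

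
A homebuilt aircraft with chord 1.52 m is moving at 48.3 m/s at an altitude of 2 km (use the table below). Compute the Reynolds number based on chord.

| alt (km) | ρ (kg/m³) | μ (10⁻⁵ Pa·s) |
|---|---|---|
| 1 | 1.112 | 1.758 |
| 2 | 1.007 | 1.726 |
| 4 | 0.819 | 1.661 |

At 2 km, from the table: ρ = 1.007 kg/m³, μ = 1.726×10⁻⁵ Pa·s.
Re = ρ·v·c/μ = 1.007 × 48.3 × 1.52 / (1.726×10⁻⁵) = 4.28×10^6

Re = 4.28×10^6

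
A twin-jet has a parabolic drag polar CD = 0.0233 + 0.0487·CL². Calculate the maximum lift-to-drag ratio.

For CD = CD0 + K·CL², (L/D)max occurs at CL* = √(CD0/K) and equals 1/(2√(K·CD0)).
(L/D)max = 1/(2√(0.0487 × 0.0233)) = 1/(2 × 0.03369) = 14.8

(L/D)max = 14.8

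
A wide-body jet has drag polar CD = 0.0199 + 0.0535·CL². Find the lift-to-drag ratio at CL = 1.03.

L/D = 13.4

CD = 0.0199 + 0.0535 × 1.03² = 0.07666
L/D = CL/CD = 1.03 / 0.07666 = 13.4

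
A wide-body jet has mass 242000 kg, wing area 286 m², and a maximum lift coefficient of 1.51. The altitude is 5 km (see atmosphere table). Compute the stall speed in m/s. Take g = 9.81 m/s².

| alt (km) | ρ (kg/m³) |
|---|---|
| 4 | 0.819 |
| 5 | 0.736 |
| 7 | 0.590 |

V_stall = 122 m/s

At 5 km, from the table: ρ = 0.736 kg/m³.
Weight W = mg = 242000 × 9.81 = 2.374×10^6 N.
V_stall = √(2W/(ρ·S·CL,max)) = √(2 × 2.374×10^6 / (0.736 × 286 × 1.51))
V_stall = √14940 = 122 m/s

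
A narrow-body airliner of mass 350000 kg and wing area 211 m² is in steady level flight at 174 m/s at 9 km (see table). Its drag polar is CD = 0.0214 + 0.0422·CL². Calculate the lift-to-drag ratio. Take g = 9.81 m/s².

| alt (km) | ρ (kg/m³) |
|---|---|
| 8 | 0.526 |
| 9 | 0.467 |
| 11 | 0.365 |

L/D = 9.4

At 9 km, from the table: ρ = 0.467 kg/m³.
In steady level flight, lift balances weight: W = mg = 350000 × 9.81 = 3.4335×10^6 N.
Dynamic pressure q = 0.5 × 0.467 × 174² = 7069 Pa.
CL = 2W/(ρv²S) = 2×3.4335×10^6/(0.467×174²×211) = 2.302.
CD = 0.0214 + 0.0422 × 2.302² = 0.245.
L/D = CL/CD = 2.302 / 0.245 = 9.4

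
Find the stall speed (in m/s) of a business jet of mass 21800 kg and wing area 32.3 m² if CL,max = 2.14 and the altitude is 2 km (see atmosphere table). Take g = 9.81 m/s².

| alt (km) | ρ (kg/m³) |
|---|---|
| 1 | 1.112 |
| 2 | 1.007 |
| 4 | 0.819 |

At 2 km, from the table: ρ = 1.007 kg/m³.
Weight W = mg = 21800 × 9.81 = 2.139×10^5 N.
From L = ½ρV²S·CL,max = W: V_stall = √(2W/(ρSCL,max)) = √(2·2.139×10^5/(1.007·32.3·2.14))
V_stall = √6145 = 78.4 m/s

V_stall = 78.4 m/s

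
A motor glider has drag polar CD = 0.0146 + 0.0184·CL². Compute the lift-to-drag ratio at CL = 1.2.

L/D = 29.2

CD = 0.0146 + 0.0184 × 1.2² = 0.0411
L/D = CL/CD = 1.2 / 0.0411 = 29.2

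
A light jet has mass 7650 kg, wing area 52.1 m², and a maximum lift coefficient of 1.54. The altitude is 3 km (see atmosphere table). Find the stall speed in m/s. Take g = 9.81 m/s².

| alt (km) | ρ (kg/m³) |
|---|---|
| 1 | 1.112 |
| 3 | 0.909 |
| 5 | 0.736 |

V_stall = 45.4 m/s

At 3 km, from the table: ρ = 0.909 kg/m³.
Weight W = mg = 7650 × 9.81 = 75050 N.
From L = ½ρV²S·CL,max = W: V_stall = √(2W/(ρSCL,max)) = √(2·75050/(0.909·52.1·1.54))
V_stall = √2058 = 45.4 m/s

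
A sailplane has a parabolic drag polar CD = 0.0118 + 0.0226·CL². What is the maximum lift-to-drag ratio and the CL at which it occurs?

(L/D)max = 30.6, at CL = 0.723

For CD = CD0 + K·CL², (L/D)max occurs at CL* = √(CD0/K) and equals 1/(2√(K·CD0)).
(L/D)max = 1/(2√(0.0226 × 0.0118)) = 1/(2 × 0.01633) = 30.6
CL* = √(0.0118/0.0226) = 0.723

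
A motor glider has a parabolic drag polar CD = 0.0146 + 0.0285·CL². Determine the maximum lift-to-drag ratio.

(L/D)max = 24.5

For CD = CD0 + K·CL², (L/D)max occurs at CL* = √(CD0/K) and equals 1/(2√(K·CD0)).
(L/D)max = 1/(2√(0.0285 × 0.0146)) = 1/(2 × 0.0204) = 24.5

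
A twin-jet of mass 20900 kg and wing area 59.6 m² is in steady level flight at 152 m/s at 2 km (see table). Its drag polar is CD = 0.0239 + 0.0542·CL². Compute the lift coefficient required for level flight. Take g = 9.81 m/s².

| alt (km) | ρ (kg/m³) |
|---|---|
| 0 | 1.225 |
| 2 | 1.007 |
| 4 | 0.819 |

At 2 km, from the table: ρ = 1.007 kg/m³.
In steady level flight, lift balances weight: W = mg = 20900 × 9.81 = 2.0503×10^5 N.
Dynamic pressure q = 0.5 × 1.007 × 152² = 11630 Pa.
Required CL = L/(qS) = 2.0503×10^5/(11630·59.6) = 0.2957.

CL = 0.296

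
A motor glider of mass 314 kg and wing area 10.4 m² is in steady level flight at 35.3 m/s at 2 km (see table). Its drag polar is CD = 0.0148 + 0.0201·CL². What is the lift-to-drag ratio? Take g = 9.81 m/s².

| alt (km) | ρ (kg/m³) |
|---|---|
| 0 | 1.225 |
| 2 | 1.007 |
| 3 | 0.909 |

L/D = 24.5

At 2 km, from the table: ρ = 1.007 kg/m³.
Level flight ⇒ L = W = m·g = 314 × 9.81 = 3080.3 N.
Dynamic pressure q = 0.5 × 1.007 × 35.3² = 627.4 Pa.
CL = 2W/(ρv²S) = 2×3080.3/(1.007×35.3²×10.4) = 0.4721.
CD = 0.0148 + 0.0201 × 0.4721² = 0.01928.
L/D = CL/CD = 0.4721 / 0.01928 = 24.5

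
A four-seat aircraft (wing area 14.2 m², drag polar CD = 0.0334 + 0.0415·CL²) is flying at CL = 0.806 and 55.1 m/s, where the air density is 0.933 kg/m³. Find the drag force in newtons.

CD = 0.0334 + 0.0415 × 0.806² = 0.06036
D = ½ρv²S·CD = ½ × 0.933 × 55.1² × 14.2 × 0.06036 = 1210 N

D = 1210 N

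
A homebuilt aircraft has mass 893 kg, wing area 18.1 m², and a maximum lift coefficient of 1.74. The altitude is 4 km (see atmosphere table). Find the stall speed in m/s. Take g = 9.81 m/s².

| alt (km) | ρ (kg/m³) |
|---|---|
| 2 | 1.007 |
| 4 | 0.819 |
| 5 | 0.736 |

V_stall = 26.1 m/s

At 4 km, from the table: ρ = 0.819 kg/m³.
Stall occurs when L = W at CL,max. W = mg = 893 × 9.81 = 8760 N.
V_stall = √(2W/(ρ·S·CL,max)) = √(2 × 8760 / (0.819 × 18.1 × 1.74))
V_stall = √679.3 = 26.1 m/s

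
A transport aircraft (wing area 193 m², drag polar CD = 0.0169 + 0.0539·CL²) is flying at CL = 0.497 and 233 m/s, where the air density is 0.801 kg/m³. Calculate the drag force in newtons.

CD = 0.0169 + 0.0539 × 0.497² = 0.03021
D = ½ρv²S·CD = ½ × 0.801 × 233² × 193 × 0.03021 = 1.27×10^5 N

D = 1.27×10^5 N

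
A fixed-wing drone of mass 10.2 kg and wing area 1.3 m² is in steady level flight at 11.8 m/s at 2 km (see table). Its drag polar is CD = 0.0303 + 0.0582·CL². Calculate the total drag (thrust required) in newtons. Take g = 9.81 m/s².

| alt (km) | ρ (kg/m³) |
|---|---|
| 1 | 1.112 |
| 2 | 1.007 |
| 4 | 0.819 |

At 2 km, from the table: ρ = 1.007 kg/m³.
Weight W = mg = 10.2 × 9.81 = 100.06 N; in level flight L = W.
q = ½ρv² = ½ × 1.007 × 11.8² = 70.11 Pa.
CL = W/(q·S) = 100.06 / (70.11 × 1.3) = 1.098.
CD = 0.0303 + 0.0582 × 1.098² = 0.1005.
D = q·S·CD = 70.11 × 1.3 × 0.1005 = 9.155 N

D = 9.16 N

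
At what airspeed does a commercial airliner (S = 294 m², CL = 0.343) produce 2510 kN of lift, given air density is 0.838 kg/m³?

v = 244 m/s

L = ½ρv²S·CL ⇒ v = √(2L/(ρ·S·CL))
v = √(2 × 2.51×10^6 / (0.838 × 294 × 0.343)) = √59400 = 244 m/s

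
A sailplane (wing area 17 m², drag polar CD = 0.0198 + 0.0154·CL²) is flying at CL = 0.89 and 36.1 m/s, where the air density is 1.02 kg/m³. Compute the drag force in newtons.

CD = 0.0198 + 0.0154 × 0.89² = 0.032
D = ½ρv²S·CD = ½ × 1.02 × 36.1² × 17 × 0.032 = 362 N

D = 362 N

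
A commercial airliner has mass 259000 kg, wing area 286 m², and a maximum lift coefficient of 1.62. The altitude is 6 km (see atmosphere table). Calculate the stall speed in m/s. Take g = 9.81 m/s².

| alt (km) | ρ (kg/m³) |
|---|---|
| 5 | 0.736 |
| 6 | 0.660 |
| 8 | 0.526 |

V_stall = 129 m/s

At 6 km, from the table: ρ = 0.660 kg/m³.
Weight W = mg = 259000 × 9.81 = 2.541×10^6 N.
V_stall = √(2W/(ρ·S·CL,max)) = √(2 × 2.541×10^6 / (0.66 × 286 × 1.62))
V_stall = √16620 = 129 m/s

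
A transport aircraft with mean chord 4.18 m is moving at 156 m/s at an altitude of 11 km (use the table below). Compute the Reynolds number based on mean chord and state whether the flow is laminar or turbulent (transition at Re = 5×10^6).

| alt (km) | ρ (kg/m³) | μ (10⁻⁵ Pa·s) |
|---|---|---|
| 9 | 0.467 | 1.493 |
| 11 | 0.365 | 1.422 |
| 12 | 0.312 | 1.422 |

Re = 1.67×10^7 (turbulent)

At 11 km, from the table: ρ = 0.365 kg/m³, μ = 1.422×10⁻⁵ Pa·s.
Re = ρ·v·c/μ = 0.365 × 156 × 4.18 / (1.422×10⁻⁵) = 1.67×10^7
Since 1.67×10^7 > 5×10^6, the flow is turbulent.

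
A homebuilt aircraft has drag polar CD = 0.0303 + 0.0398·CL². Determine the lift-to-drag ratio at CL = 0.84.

CD = 0.0303 + 0.0398 × 0.84² = 0.05838
L/D = CL/CD = 0.84 / 0.05838 = 14.4

L/D = 14.4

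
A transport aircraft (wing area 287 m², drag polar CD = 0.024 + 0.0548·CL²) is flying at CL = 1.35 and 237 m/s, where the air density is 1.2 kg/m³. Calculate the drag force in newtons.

CD = 0.024 + 0.0548 × 1.35² = 0.1239
D = ½ρv²S·CD = ½ × 1.2 × 237² × 287 × 0.1239 = 1.2×10^6 N

D = 1.2×10^6 N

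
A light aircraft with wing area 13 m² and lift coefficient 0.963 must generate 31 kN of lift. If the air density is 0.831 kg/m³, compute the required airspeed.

L = ½ρv²S·CL ⇒ v = √(2L/(ρ·S·CL))
v = √(2 × 31000 / (0.831 × 13 × 0.963)) = √5960 = 77.2 m/s

v = 77.2 m/s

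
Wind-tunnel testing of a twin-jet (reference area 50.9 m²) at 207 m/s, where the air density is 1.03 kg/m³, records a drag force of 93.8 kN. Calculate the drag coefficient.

From D = ½ρv²S·CD, rearranging gives CD = 2D/(ρv²S).
CD = 2 × 93800 / (1.03 × 207² × 50.9) = 0.0835

CD = 0.0835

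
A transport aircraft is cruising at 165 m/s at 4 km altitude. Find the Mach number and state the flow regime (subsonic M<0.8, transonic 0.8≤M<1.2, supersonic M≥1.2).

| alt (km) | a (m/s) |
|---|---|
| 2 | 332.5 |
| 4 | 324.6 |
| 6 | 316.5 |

At 4 km, from the table: a = 324.6 m/s.
M = v/a = 165 / 324.6 = 0.508
M = 0.508 → subsonic.

M = 0.508 (subsonic)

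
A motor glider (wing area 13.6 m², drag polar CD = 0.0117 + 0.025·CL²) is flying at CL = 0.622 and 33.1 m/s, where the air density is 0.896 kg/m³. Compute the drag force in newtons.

D = 143 N

CD = 0.0117 + 0.025 × 0.622² = 0.02137
D = ½ρv²S·CD = ½ × 0.896 × 33.1² × 13.6 × 0.02137 = 143 N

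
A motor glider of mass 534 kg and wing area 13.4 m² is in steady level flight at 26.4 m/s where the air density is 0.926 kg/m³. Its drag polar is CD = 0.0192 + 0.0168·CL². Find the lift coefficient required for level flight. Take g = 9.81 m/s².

Level flight ⇒ L = W = m·g = 534 × 9.81 = 5238.5 N.
Dynamic pressure q = 0.5 × 0.926 × 26.4² = 322.7 Pa.
CL = W/(q·S) = 5238.5 / (322.7 × 13.4) = 1.211.

CL = 1.21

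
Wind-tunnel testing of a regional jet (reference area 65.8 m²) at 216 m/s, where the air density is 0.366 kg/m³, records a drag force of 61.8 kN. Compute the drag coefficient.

CD = 0.11

From D = ½ρv²S·CD, rearranging gives CD = 2D/(ρv²S).
CD = 2 × 61800 / (0.366 × 216² × 65.8) = 0.11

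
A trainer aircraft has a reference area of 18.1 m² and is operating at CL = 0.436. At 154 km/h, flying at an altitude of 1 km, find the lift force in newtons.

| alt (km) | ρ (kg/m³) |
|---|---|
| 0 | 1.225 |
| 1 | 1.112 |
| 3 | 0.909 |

L = 8030 N

At 1 km, from the table: ρ = 1.112 kg/m³.
Convert speed: v = 154 km/h ÷ 3.6 = 42.78 m/s.
L = ½ρv²S·CL = ½ × 1.112 × 42.78² × 18.1 × 0.436 = 8030 N ≈ 8.03 kN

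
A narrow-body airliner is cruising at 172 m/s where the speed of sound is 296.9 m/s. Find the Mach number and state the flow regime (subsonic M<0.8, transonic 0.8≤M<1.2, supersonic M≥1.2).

M = 0.579 (subsonic)

M = v/a = 172 / 296.9 = 0.579
M = 0.579 → subsonic.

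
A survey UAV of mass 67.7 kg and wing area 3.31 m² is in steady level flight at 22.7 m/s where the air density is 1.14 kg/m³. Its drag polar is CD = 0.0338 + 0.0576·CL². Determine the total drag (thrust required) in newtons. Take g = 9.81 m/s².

In steady level flight, lift balances weight: W = mg = 67.7 × 9.81 = 664.14 N.
q = ½ρv² = ½ × 1.14 × 22.7² = 293.7 Pa.
Required CL = L/(qS) = 664.14/(293.7·3.31) = 0.6831.
CD = 0.0338 + 0.0576 × 0.6831² = 0.06068.
D = q·S·CD = 293.7 × 3.31 × 0.06068 = 58.99 N

D = 59 N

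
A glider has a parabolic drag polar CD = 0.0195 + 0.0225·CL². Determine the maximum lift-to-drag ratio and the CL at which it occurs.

(L/D)max = 23.9, at CL = 0.931

For CD = CD0 + K·CL², (L/D)max occurs at CL* = √(CD0/K) and equals 1/(2√(K·CD0)).
(L/D)max = 1/(2√(0.0225 × 0.0195)) = 1/(2 × 0.02095) = 23.9
CL* = √(0.0195/0.0225) = 0.931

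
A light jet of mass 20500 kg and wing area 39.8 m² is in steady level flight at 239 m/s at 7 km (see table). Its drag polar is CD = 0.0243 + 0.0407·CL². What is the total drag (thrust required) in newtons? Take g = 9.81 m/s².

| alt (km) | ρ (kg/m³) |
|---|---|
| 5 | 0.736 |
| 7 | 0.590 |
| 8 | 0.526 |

At 7 km, from the table: ρ = 0.590 kg/m³.
In steady level flight, lift balances weight: W = mg = 20500 × 9.81 = 2.011×10^5 N.
q = ½ρv² = ½ × 0.59 × 239² = 16850 Pa.
Required CL = L/(qS) = 2.011×10^5/(16850·39.8) = 0.2999.
CD = 0.0243 + 0.0407 × 0.2999² = 0.02796.
D = q·S·CD = 16850 × 39.8 × 0.02796 = 18750 N

D = 18800 N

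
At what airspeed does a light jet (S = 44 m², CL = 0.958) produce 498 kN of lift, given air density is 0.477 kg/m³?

v = 223 m/s

L = ½ρv²S·CL ⇒ v = √(2L/(ρ·S·CL))
v = √(2 × 4.98×10^5 / (0.477 × 44 × 0.958)) = √49540 = 223 m/s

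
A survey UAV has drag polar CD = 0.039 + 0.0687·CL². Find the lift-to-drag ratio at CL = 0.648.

CD = 0.039 + 0.0687 × 0.648² = 0.06785
L/D = CL/CD = 0.648 / 0.06785 = 9.55

L/D = 9.55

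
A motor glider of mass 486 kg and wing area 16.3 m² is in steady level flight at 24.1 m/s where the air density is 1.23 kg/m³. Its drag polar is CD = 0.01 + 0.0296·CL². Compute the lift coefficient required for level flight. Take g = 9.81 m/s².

CL = 0.819

In steady level flight, lift balances weight: W = mg = 486 × 9.81 = 4767.7 N.
q = ½ρv² = ½ × 1.23 × 24.1² = 357.2 Pa.
Required CL = L/(qS) = 4767.7/(357.2·16.3) = 0.8189.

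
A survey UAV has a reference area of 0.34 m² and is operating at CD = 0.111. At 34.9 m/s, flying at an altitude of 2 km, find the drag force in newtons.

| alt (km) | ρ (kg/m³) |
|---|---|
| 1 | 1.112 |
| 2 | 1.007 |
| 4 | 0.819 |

At 2 km, from the table: ρ = 1.007 kg/m³.
Dynamic pressure q = ½ρv² = ½ × 1.007 × 34.9² = 613.3 Pa.
D = q·S·CD = 613.3 × 0.34 × 0.111 = 23.1 N

D = 23.1 N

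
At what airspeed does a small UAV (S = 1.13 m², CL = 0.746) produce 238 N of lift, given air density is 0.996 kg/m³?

L = ½ρv²S·CL ⇒ v = √(2L/(ρ·S·CL))
v = √(2 × 238 / (0.996 × 1.13 × 0.746)) = √566.9 = 23.8 m/s

v = 23.8 m/s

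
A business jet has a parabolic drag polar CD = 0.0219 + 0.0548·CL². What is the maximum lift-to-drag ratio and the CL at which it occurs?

(L/D)max = 14.4, at CL = 0.632

For CD = CD0 + K·CL², (L/D)max occurs at CL* = √(CD0/K) and equals 1/(2√(K·CD0)).
(L/D)max = 1/(2√(0.0548 × 0.0219)) = 1/(2 × 0.03464) = 14.4
CL* = √(0.0219/0.0548) = 0.632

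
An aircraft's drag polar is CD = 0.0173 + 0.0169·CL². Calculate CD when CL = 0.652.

CD = 0.0173 + 0.0169 × 0.652² = 0.0173 + 0.007184 = 0.0245

CD = 0.0245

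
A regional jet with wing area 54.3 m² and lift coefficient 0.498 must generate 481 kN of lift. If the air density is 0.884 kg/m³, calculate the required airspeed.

v = 201 m/s

L = ½ρv²S·CL ⇒ v = √(2L/(ρ·S·CL))
v = √(2 × 4.81×10^5 / (0.884 × 54.3 × 0.498)) = √40240 = 201 m/s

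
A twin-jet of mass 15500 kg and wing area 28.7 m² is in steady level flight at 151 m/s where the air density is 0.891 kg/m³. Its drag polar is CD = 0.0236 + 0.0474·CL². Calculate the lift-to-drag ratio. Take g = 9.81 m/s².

L/D = 14.3

Level flight ⇒ L = W = m·g = 15500 × 9.81 = 1.5206×10^5 N.
q = ½ρv² = ½ × 0.891 × 151² = 10160 Pa.
CL = W/(q·S) = 1.5206×10^5 / (10160 × 28.7) = 0.5216.
CD = 0.0236 + 0.0474 × 0.5216² = 0.03649.
L/D = CL/CD = 0.5216 / 0.03649 = 14.3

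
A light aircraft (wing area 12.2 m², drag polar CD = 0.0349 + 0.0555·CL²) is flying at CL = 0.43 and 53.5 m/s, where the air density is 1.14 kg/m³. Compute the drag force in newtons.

D = 899 N

CD = 0.0349 + 0.0555 × 0.43² = 0.04516
D = ½ρv²S·CD = ½ × 1.14 × 53.5² × 12.2 × 0.04516 = 899 N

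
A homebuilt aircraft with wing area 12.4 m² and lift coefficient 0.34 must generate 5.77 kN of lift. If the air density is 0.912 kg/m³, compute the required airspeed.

v = 54.8 m/s

L = ½ρv²S·CL ⇒ v = √(2L/(ρ·S·CL))
v = √(2 × 5770 / (0.912 × 12.4 × 0.34)) = √3001 = 54.8 m/s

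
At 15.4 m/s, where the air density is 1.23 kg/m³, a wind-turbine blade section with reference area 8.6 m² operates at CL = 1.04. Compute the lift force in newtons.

L = ½ρv²S·CL = ½ × 1.23 × 15.4² × 8.6 × 1.04 = 1300 N

L = 1300 N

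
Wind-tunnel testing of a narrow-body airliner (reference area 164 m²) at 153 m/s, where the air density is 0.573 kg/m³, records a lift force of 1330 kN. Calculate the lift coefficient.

CL = 1.21

From L = ½ρv²S·CL, rearranging gives CL = 2L/(ρv²S).
CL = 2 × 1.33×10^6 / (0.573 × 153² × 164) = 1.21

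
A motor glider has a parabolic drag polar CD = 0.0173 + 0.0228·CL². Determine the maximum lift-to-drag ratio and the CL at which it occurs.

For CD = CD0 + K·CL², (L/D)max occurs at CL* = √(CD0/K) and equals 1/(2√(K·CD0)).
(L/D)max = 1/(2√(0.0228 × 0.0173)) = 1/(2 × 0.01986) = 25.2
CL* = √(0.0173/0.0228) = 0.871

(L/D)max = 25.2, at CL = 0.871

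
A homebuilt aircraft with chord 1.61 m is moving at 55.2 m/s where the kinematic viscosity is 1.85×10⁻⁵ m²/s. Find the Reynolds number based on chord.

Re = 4.8×10^6

Re = v·c/ν = 55.2 × 1.61 / (1.85×10⁻⁵) = 4.8×10^6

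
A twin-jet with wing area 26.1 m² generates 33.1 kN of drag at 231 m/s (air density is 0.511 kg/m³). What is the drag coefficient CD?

CD = 0.093

From D = ½ρv²S·CD, rearranging gives CD = 2D/(ρv²S).
CD = 2 × 33100 / (0.511 × 231² × 26.1) = 0.093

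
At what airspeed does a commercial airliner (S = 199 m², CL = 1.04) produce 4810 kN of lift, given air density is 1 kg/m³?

v = 216 m/s

L = ½ρv²S·CL ⇒ v = √(2L/(ρ·S·CL))
v = √(2 × 4.81×10^6 / (1 × 199 × 1.04)) = √46480 = 216 m/s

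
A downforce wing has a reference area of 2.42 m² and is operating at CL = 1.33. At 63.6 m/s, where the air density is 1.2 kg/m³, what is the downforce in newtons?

L = 7810 N

L = ½ρv²S·CL = ½ × 1.2 × 63.6² × 2.42 × 1.33 = 7810 N ≈ 7.81 kN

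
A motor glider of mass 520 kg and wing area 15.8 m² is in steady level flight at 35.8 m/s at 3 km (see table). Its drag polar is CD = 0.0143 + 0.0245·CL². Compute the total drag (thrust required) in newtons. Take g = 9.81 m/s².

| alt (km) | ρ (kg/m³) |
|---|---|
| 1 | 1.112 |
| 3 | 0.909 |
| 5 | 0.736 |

D = 201 N

At 3 km, from the table: ρ = 0.909 kg/m³.
Weight W = mg = 520 × 9.81 = 5101.2 N; in level flight L = W.
Dynamic pressure q = 0.5 × 0.909 × 35.8² = 582.5 Pa.
CL = W/(q·S) = 5101.2 / (582.5 × 15.8) = 0.5543.
CD = 0.0143 + 0.0245 × 0.5543² = 0.02183.
D = q·S·CD = 582.5 × 15.8 × 0.02183 = 200.9 N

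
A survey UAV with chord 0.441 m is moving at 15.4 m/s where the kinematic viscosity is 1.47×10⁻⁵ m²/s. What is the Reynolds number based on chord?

Re = v·c/ν = 15.4 × 0.441 / (1.47×10⁻⁵) = 4.62×10^5

Re = 4.62×10^5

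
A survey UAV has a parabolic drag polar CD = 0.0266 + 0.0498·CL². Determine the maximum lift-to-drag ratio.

(L/D)max = 13.7

For CD = CD0 + K·CL², (L/D)max occurs at CL* = √(CD0/K) and equals 1/(2√(K·CD0)).
(L/D)max = 1/(2√(0.0498 × 0.0266)) = 1/(2 × 0.0364) = 13.7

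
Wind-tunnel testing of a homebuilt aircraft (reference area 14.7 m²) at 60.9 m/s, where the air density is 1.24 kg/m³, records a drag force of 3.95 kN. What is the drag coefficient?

CD = 0.117

From D = ½ρv²S·CD, rearranging gives CD = 2D/(ρv²S).
CD = 2 × 3950 / (1.24 × 60.9² × 14.7) = 0.117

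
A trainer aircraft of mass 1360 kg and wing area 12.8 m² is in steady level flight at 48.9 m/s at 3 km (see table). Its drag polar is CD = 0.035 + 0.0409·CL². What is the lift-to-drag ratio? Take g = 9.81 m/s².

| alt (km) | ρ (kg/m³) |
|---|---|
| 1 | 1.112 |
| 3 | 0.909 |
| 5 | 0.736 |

L/D = 13.2

At 3 km, from the table: ρ = 0.909 kg/m³.
Level flight ⇒ L = W = m·g = 1360 × 9.81 = 13342 N.
Dynamic pressure q = 0.5 × 0.909 × 48.9² = 1087 Pa.
CL = 2W/(ρv²S) = 2×13342/(0.909×48.9²×12.8) = 0.9591.
CD = 0.035 + 0.0409 × 0.9591² = 0.07262.
L/D = CL/CD = 0.9591 / 0.07262 = 13.2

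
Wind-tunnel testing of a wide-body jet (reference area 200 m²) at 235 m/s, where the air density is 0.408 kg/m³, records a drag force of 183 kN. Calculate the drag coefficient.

CD = 0.0812

From D = ½ρv²S·CD, rearranging gives CD = 2D/(ρv²S).
CD = 2 × 1.83×10^5 / (0.408 × 235² × 200) = 0.0812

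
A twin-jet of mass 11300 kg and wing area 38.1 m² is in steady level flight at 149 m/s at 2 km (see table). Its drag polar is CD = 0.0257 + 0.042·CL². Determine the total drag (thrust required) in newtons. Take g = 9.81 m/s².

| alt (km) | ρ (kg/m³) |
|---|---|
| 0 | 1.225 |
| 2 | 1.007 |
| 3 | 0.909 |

D = 12200 N

At 2 km, from the table: ρ = 1.007 kg/m³.
In steady level flight, lift balances weight: W = mg = 11300 × 9.81 = 1.1085×10^5 N.
q = ½ρv² = ½ × 1.007 × 149² = 11180 Pa.
Required CL = L/(qS) = 1.1085×10^5/(11180·38.1) = 0.2603.
CD = 0.0257 + 0.042 × 0.2603² = 0.02855.
D = q·S·CD = 11180 × 38.1 × 0.02855 = 12160 N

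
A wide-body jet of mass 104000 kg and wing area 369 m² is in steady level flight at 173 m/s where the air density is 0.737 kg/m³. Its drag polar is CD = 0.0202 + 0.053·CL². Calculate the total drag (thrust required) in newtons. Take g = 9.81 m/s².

In steady level flight, lift balances weight: W = mg = 104000 × 9.81 = 1.0202×10^6 N.
Dynamic pressure q = 0.5 × 0.737 × 173² = 11030 Pa.
CL = 2W/(ρv²S) = 2×1.0202×10^6/(0.737×173²×369) = 0.2507.
CD = 0.0202 + 0.053 × 0.2507² = 0.02353.
D = q·S·CD = 11030 × 369 × 0.02353 = 95760 N

D = 95800 N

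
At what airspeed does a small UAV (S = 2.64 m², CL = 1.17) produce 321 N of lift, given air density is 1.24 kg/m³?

L = ½ρv²S·CL ⇒ v = √(2L/(ρ·S·CL))
v = √(2 × 321 / (1.24 × 2.64 × 1.17)) = √167.6 = 12.9 m/s

v = 12.9 m/s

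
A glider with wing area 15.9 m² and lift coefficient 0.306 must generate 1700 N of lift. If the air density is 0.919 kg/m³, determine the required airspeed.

L = ½ρv²S·CL ⇒ v = √(2L/(ρ·S·CL))
v = √(2 × 1700 / (0.919 × 15.9 × 0.306)) = √760.4 = 27.6 m/s

v = 27.6 m/s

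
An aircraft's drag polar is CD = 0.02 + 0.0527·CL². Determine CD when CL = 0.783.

CD = 0.02 + 0.0527 × 0.783² = 0.02 + 0.03231 = 0.0523

CD = 0.0523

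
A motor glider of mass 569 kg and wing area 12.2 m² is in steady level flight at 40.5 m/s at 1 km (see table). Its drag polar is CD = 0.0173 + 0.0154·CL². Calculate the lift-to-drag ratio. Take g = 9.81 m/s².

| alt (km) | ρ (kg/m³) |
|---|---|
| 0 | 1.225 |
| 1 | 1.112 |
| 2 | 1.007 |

L/D = 23.7

At 1 km, from the table: ρ = 1.112 kg/m³.
Level flight ⇒ L = W = m·g = 569 × 9.81 = 5581.9 N.
q = ½ρv² = ½ × 1.112 × 40.5² = 912 Pa.
CL = W/(q·S) = 5581.9 / (912 × 12.2) = 0.5017.
CD = 0.0173 + 0.0154 × 0.5017² = 0.02118.
L/D = CL/CD = 0.5017 / 0.02118 = 23.7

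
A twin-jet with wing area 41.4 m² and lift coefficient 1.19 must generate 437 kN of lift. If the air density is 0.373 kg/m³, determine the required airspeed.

L = ½ρv²S·CL ⇒ v = √(2L/(ρ·S·CL))
v = √(2 × 4.37×10^5 / (0.373 × 41.4 × 1.19)) = √47560 = 218 m/s

v = 218 m/s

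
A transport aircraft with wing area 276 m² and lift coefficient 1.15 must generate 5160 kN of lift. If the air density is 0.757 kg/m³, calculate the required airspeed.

L = ½ρv²S·CL ⇒ v = √(2L/(ρ·S·CL))
v = √(2 × 5.16×10^6 / (0.757 × 276 × 1.15)) = √42950 = 207 m/s

v = 207 m/s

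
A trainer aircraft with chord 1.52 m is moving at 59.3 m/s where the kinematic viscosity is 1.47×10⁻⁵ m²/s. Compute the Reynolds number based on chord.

Re = 6.13×10^6

Re = v·c/ν = 59.3 × 1.52 / (1.47×10⁻⁵) = 6.13×10^6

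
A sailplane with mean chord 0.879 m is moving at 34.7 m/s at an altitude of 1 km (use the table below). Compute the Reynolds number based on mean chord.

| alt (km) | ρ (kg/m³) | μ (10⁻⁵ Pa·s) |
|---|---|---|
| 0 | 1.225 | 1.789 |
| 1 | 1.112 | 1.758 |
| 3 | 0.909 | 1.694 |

At 1 km, from the table: ρ = 1.112 kg/m³, μ = 1.758×10⁻⁵ Pa·s.
Re = ρ·v·c/μ = 1.112 × 34.7 × 0.879 / (1.758×10⁻⁵) = 1.93×10^6

Re = 1.93×10^6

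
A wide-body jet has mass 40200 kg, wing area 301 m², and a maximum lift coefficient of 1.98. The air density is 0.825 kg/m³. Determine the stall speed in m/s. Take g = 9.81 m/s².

V_stall = 40.1 m/s

Stall occurs when L = W at CL,max. W = mg = 40200 × 9.81 = 3.944×10^5 N.
From L = ½ρV²S·CL,max = W: V_stall = √(2W/(ρSCL,max)) = √(2·3.944×10^5/(0.825·301·1.98))
V_stall = √1604 = 40.1 m/s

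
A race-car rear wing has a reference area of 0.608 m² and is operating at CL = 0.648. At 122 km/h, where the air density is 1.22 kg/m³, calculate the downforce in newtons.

L = 276 N

Convert speed: v = 122 km/h ÷ 3.6 = 33.89 m/s.
L = ½ρv²S·CL = ½ × 1.22 × 33.89² × 0.608 × 0.648 = 276 N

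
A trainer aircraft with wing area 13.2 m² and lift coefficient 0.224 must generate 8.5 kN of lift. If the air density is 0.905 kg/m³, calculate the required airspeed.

v = 79.7 m/s

L = ½ρv²S·CL ⇒ v = √(2L/(ρ·S·CL))
v = √(2 × 8500 / (0.905 × 13.2 × 0.224)) = √6353 = 79.7 m/s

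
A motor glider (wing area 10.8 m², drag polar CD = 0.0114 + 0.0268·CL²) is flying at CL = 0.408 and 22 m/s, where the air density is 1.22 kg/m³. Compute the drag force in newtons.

D = 50.6 N

CD = 0.0114 + 0.0268 × 0.408² = 0.01586
D = ½ρv²S·CD = ½ × 1.22 × 22² × 10.8 × 0.01586 = 50.6 N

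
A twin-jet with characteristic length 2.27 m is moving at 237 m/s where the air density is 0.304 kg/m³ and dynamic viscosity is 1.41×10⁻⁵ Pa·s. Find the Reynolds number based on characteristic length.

Re = 1.16×10^7

Re = ρ·v·c/μ = 0.304 × 237 × 2.27 / (1.41×10⁻⁵) = 1.16×10^7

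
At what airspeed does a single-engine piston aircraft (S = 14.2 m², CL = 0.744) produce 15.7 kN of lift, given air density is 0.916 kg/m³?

L = ½ρv²S·CL ⇒ v = √(2L/(ρ·S·CL))
v = √(2 × 15700 / (0.916 × 14.2 × 0.744)) = √3245 = 57 m/s

v = 57 m/s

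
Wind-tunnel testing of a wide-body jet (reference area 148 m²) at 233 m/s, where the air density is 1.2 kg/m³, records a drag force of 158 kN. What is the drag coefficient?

From D = ½ρv²S·CD, rearranging gives CD = 2D/(ρv²S).
CD = 2 × 1.58×10^5 / (1.2 × 233² × 148) = 0.0328

CD = 0.0328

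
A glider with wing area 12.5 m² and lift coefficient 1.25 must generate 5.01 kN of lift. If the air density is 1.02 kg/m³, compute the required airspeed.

v = 25.1 m/s

L = ½ρv²S·CL ⇒ v = √(2L/(ρ·S·CL))
v = √(2 × 5010 / (1.02 × 12.5 × 1.25)) = √628.7 = 25.1 m/s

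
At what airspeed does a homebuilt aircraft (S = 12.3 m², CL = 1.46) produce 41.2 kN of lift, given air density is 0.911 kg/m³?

v = 71 m/s

L = ½ρv²S·CL ⇒ v = √(2L/(ρ·S·CL))
v = √(2 × 41200 / (0.911 × 12.3 × 1.46)) = √5037 = 71 m/s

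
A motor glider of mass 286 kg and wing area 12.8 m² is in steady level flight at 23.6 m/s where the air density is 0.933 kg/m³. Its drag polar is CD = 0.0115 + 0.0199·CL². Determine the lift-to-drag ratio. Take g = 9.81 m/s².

L/D = 32.9

Level flight ⇒ L = W = m·g = 286 × 9.81 = 2805.7 N.
q = ½ρv² = ½ × 0.933 × 23.6² = 259.8 Pa.
Required CL = L/(qS) = 2805.7/(259.8·12.8) = 0.8436.
CD = 0.0115 + 0.0199 × 0.8436² = 0.02566.
L/D = CL/CD = 0.8436 / 0.02566 = 32.9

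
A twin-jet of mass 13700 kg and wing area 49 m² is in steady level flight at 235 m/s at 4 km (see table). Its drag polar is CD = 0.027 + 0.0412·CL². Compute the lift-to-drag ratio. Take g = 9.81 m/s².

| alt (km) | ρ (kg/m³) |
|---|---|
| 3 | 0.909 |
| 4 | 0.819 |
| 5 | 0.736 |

L/D = 4.39

At 4 km, from the table: ρ = 0.819 kg/m³.
In steady level flight, lift balances weight: W = mg = 13700 × 9.81 = 1.344×10^5 N.
q = ½ρv² = ½ × 0.819 × 235² = 22610 Pa.
CL = W/(q·S) = 1.344×10^5 / (22610 × 49) = 0.1213.
CD = 0.027 + 0.0412 × 0.1213² = 0.02761.
L/D = CL/CD = 0.1213 / 0.02761 = 4.39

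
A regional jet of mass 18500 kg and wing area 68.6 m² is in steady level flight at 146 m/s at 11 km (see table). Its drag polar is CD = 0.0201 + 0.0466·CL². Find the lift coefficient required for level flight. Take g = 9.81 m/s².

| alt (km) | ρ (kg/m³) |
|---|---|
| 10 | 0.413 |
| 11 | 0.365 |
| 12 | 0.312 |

At 11 km, from the table: ρ = 0.365 kg/m³.
In steady level flight, lift balances weight: W = mg = 18500 × 9.81 = 1.8148×10^5 N.
q = ½ρv² = ½ × 0.365 × 146² = 3890 Pa.
CL = 2W/(ρv²S) = 2×1.8148×10^5/(0.365×146²×68.6) = 0.6801.

CL = 0.68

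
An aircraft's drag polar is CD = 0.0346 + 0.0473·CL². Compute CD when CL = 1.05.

CD = 0.0867

CD = 0.0346 + 0.0473 × 1.05² = 0.0346 + 0.05215 = 0.0867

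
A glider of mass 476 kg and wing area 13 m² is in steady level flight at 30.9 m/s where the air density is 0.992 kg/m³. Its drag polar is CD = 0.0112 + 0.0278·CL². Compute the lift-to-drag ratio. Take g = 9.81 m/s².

Level flight ⇒ L = W = m·g = 476 × 9.81 = 4669.6 N.
Dynamic pressure q = 0.5 × 0.992 × 30.9² = 473.6 Pa.
CL = W/(q·S) = 4669.6 / (473.6 × 13) = 0.7585.
CD = 0.0112 + 0.0278 × 0.7585² = 0.02719.
L/D = CL/CD = 0.7585 / 0.02719 = 27.9

L/D = 27.9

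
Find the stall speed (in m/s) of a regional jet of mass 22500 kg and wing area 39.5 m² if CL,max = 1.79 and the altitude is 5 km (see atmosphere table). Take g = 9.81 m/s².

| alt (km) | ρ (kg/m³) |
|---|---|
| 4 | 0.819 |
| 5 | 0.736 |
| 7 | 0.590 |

At 5 km, from the table: ρ = 0.736 kg/m³.
At stall, lift equals weight: L = W = m·g = 22500 × 9.81 = 2.207×10^5 N.
V_stall = √(2W/(ρ·S·CL,max)) = √(2 × 2.207×10^5 / (0.736 × 39.5 × 1.79))
V_stall = √8483 = 92.1 m/s

V_stall = 92.1 m/s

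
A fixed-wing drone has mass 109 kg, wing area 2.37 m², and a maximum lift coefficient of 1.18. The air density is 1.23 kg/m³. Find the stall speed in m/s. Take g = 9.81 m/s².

V_stall = 24.9 m/s

Weight W = mg = 109 × 9.81 = 1069 N.
From L = ½ρV²S·CL,max = W: V_stall = √(2W/(ρSCL,max)) = √(2·1069/(1.23·2.37·1.18))
V_stall = √621.7 = 24.9 m/s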